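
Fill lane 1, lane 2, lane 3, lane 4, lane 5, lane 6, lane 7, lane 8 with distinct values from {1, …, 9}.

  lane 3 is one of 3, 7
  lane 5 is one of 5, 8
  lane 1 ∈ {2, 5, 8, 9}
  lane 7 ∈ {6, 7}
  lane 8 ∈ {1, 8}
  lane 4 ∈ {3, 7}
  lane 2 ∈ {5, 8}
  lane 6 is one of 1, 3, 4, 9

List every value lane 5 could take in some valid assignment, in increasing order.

The 2 variables lane 2 and lane 5 are confined to {5, 8}, which locks those values in; drop them from lane 1, lane 8.
That leaves lane 8 = 1. Remove 1 from lane 6.
The 2 variables lane 3 and lane 4 are confined to {3, 7}, which locks those values in; drop them from lane 6, lane 7.
lane 7's domain is down to {6}, so lane 7 = 6.
No further eliminations apply; lane 5 can still be any of 5, 8.

5, 8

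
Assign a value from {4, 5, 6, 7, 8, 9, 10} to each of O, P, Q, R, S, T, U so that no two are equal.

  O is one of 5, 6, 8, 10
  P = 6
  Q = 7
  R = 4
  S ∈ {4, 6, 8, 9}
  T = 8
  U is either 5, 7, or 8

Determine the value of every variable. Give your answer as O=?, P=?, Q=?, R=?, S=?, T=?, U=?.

P's domain is down to {6}, so P = 6. Strike 6 from O, S.
That leaves Q = 7. Remove 7 from U.
R has just one choice, so R = 4. Remove 4 from S.
T must be 8 (only option left). So O, S, U can't be 8.
That leaves U = 5. Eliminate 5 elsewhere: O.
O's domain is down to {10}, so O = 10.
S has just one choice, so S = 9.

O=10, P=6, Q=7, R=4, S=9, T=8, U=5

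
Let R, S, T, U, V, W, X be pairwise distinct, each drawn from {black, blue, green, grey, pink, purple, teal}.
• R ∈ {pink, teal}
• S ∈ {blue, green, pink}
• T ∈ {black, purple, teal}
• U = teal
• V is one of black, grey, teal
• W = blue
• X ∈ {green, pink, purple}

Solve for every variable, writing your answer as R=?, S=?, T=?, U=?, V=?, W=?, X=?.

U's domain is down to {teal}, so U = teal. Remove teal from R, T, V.
W must be blue (only option left). Eliminate blue elsewhere: S.
That leaves R = pink. So S, X can't be pink.
S has just one choice, so S = green. Strike green from X.
X's domain is down to {purple}, so X = purple. Remove purple from T.
T must be black (only option left). Remove black from V.
V has just one choice, so V = grey.

R=pink, S=green, T=black, U=teal, V=grey, W=blue, X=purple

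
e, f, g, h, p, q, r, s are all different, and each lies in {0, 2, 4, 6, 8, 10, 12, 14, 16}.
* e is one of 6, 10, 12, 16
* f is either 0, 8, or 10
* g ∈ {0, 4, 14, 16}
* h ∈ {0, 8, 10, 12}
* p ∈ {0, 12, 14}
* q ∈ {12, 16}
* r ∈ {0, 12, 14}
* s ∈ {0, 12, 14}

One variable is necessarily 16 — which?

Among the 8 variables, 4 fits only g (and all 8 values in {0, 4, 6, 8, 10, 12, 14, 16} must be used), so g = 4.
Among the 7 still-open variables, 6 fits only e (and all 7 values in {0, 6, 8, 10, 12, 14, 16} must be used), so e = 6.
The 6 still-open variables draw from only 6 values {0, 8, 10, 12, 14, 16}, so each is used; only q can be 16, hence q = 16.

q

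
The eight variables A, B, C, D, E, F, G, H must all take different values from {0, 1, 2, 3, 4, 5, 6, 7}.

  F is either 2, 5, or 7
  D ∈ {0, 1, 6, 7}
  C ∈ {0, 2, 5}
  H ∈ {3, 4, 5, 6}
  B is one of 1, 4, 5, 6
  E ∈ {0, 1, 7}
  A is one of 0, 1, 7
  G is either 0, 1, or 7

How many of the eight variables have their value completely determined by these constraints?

The 8 variables draw from only 8 values {0, 1, 2, 3, 4, 5, 6, 7}, so each is used; only H can be 3, hence H = 3.
The 7 still-open variables draw from only 7 values {0, 1, 2, 4, 5, 6, 7}, so each is used; only B can be 4, hence B = 4.
Among the 6 still-open variables, 6 fits only D (and all 6 values in {0, 1, 2, 5, 6, 7} must be used), so D = 6.
A, E, G share exactly the 3 values {0, 1, 7}; by pigeonhole those values go to them, so strike 0, 1, 7 from C, F.
Determined: B=4, D=6, H=3. The other variables each still have more than one consistent value. That makes 3.

3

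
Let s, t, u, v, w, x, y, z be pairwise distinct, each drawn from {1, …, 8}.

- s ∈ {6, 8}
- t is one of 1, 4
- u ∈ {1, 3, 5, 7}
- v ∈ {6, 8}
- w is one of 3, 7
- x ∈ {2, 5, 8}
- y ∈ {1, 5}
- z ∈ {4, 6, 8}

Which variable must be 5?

y

Among the 8 variables, 2 fits only x (and all 8 values in {1, 2, 3, 4, 5, 6, 7, 8} must be used), so x = 2.
s and v between them cover only {6, 8} — a naked pair. Remove those values from z.
z must be 4 (only option left). So t can't be 4.
That leaves t = 1. Eliminate 1 elsewhere: u, y.
So 5 goes to y.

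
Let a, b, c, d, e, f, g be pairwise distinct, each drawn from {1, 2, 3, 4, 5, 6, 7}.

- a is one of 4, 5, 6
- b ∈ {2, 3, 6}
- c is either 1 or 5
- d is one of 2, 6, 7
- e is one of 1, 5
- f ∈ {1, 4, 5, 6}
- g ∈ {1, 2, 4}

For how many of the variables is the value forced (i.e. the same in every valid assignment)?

3

The 7 variables draw from only 7 values {1, 2, 3, 4, 5, 6, 7}, so each is used; only b can be 3, hence b = 3.
Among the 6 still-open variables, 7 fits only d (and all 6 values in {1, 2, 4, 5, 6, 7} must be used), so d = 7.
Among the 5 still-open variables, 2 fits only g (and all 5 values in {1, 2, 4, 5, 6} must be used), so g = 2.
c and e share exactly the 2 values {1, 5}; by pigeonhole those values go to them, so strike 1, 5 from a, f.
Determined: b=3, d=7, g=2. The other variables each still have more than one consistent value. That makes 3.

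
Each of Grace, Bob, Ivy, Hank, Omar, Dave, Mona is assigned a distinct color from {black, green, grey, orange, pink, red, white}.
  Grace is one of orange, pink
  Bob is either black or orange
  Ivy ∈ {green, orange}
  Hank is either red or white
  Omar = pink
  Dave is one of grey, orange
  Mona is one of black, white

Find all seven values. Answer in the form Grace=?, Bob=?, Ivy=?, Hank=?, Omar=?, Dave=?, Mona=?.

Grace=orange, Bob=black, Ivy=green, Hank=red, Omar=pink, Dave=grey, Mona=white

Omar's domain is down to {pink}, so Omar = pink. Remove pink from Grace.
Grace has just one choice, so Grace = orange. Remove orange from Bob, Ivy, Dave.
Bob has just one choice, so Bob = black. So Mona can't be black.
Ivy must be green (only option left).
Dave has just one choice, so Dave = grey.
Mona has just one choice, so Mona = white. So Hank can't be white.
Hank's domain is down to {red}, so Hank = red.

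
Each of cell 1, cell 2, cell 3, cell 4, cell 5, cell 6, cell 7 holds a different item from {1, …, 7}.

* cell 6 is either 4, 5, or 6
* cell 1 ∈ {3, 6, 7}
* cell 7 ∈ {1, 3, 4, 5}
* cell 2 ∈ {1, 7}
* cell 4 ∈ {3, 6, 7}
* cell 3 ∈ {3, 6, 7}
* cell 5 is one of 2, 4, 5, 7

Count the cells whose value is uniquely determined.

The 7 variables together cover exactly {1, 2, 3, 4, 5, 6, 7} — 7 values for 7 variables — and 2 appears only in cell 5's list, so cell 5 = 2.
cell 1, cell 3, cell 4 between them cover only {3, 6, 7} — a naked triple. Remove those values from cell 2, cell 6, cell 7.
cell 2 must be 1 (only option left). So cell 7 can't be 1.
Determined: cell 2=1, cell 5=2. The other cells each still have more than one consistent value. That makes 2.

2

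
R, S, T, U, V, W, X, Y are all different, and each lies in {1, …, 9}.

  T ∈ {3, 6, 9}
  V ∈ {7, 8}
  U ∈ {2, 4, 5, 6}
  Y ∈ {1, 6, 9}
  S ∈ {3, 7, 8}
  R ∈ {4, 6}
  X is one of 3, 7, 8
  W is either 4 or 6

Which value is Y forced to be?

1

R and W share exactly the 2 values {4, 6}; by pigeonhole those values go to them, so strike 4, 6 from T, U, Y.
S, V, X between them cover only {3, 7, 8} — a naked triple. Remove those values from T.
T must be 9 (only option left). So Y can't be 9.
So Y = 1.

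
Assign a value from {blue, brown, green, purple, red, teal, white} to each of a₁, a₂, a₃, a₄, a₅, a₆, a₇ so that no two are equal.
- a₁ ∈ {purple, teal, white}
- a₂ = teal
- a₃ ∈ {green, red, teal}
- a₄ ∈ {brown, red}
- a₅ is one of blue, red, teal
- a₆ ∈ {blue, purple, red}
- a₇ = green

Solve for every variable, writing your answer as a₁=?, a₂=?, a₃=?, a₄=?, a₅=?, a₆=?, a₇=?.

a₁=white, a₂=teal, a₃=red, a₄=brown, a₅=blue, a₆=purple, a₇=green

a₂'s domain is down to {teal}, so a₂ = teal. Strike teal from a₁, a₃, a₅.
a₇ must be green (only option left). Remove green from a₃.
a₃'s domain is down to {red}, so a₃ = red. Strike red from a₄, a₅, a₆.
a₄ has just one choice, so a₄ = brown.
a₅'s domain is down to {blue}, so a₅ = blue. Strike blue from a₆.
a₆ must be purple (only option left). So a₁ can't be purple.
a₁'s domain is down to {white}, so a₁ = white.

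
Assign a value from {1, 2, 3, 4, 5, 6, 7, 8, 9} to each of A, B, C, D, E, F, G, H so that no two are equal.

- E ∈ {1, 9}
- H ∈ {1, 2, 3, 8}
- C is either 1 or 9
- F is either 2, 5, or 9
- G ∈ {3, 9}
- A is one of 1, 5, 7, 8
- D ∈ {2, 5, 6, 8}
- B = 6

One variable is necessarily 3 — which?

G

B must be 6 (only option left). Eliminate 6 elsewhere: D.
The 7 still-open variables together cover exactly {1, 2, 3, 5, 7, 8, 9} — 7 values for 7 variables — and 7 appears only in A's list, so A = 7.
The 2 variables C and E are confined to {1, 9}, which locks those values in; drop them from F, G, H.
So 3 goes to G.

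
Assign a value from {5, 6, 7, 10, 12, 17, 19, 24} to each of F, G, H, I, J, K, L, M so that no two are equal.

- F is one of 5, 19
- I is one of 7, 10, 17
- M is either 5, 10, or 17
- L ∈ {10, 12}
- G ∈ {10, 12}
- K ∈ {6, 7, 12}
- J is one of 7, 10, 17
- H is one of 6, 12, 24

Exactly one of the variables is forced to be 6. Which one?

K

The 8 variables together cover exactly {5, 6, 7, 10, 12, 17, 19, 24} — 8 values for 8 variables — and 19 appears only in F's list, so F = 19.
The 7 still-open variables together cover exactly {5, 6, 7, 10, 12, 17, 24} — 7 values for 7 variables — and 5 appears only in M's list, so M = 5.
The 6 still-open variables draw from only 6 values {6, 7, 10, 12, 17, 24}, so each is used; only H can be 24, hence H = 24.
Among the 5 still-open variables, 6 fits only K (and all 5 values in {6, 7, 10, 12, 17} must be used), so K = 6.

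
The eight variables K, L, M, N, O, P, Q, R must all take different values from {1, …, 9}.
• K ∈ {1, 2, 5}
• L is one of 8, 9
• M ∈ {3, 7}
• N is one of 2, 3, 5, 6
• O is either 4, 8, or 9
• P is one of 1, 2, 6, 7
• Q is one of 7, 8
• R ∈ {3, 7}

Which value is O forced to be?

4

The 2 variables M and R are confined to {3, 7}, which locks those values in; drop them from N, P, Q.
Q's domain is down to {8}, so Q = 8. So L, O can't be 8.
That leaves L = 9. Remove 9 from O.
So O = 4.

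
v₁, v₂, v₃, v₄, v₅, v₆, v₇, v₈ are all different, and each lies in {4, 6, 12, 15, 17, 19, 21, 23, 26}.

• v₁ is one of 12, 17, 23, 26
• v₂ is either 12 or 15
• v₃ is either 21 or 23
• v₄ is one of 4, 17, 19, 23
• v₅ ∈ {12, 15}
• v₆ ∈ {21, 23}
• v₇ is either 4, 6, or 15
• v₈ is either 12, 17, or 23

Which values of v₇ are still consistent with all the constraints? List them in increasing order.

4, 6

v₂ and v₅ share exactly the 2 values {12, 15}; by pigeonhole those values go to them, so strike 12, 15 from v₁, v₇, v₈.
The 2 variables v₃ and v₆ are confined to {21, 23}, which locks those values in; drop them from v₁, v₄, v₈.
v₈ has just one choice, so v₈ = 17. Eliminate 17 elsewhere: v₁, v₄.
v₁ has just one choice, so v₁ = 26.
No further eliminations apply; v₇ can still be any of 4, 6.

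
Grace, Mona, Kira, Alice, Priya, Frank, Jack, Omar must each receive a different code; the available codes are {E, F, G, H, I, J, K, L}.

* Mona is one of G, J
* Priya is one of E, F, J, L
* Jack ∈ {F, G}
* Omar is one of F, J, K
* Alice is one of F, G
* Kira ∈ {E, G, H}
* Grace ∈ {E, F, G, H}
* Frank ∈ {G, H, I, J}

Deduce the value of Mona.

J

Among the 8 variables, I fits only Frank (and all 8 values in {E, F, G, H, I, J, K, L} must be used), so Frank = I.
The 7 still-open variables together cover exactly {E, F, G, H, J, K, L} — 7 values for 7 variables — and K appears only in Omar's list, so Omar = K.
The 6 still-open variables together cover exactly {E, F, G, H, J, L} — 6 values for 6 variables — and L appears only in Priya's list, so Priya = L.
Among the 5 still-open variables, J fits only Mona (and all 5 values in {E, F, G, H, J} must be used), so Mona = J.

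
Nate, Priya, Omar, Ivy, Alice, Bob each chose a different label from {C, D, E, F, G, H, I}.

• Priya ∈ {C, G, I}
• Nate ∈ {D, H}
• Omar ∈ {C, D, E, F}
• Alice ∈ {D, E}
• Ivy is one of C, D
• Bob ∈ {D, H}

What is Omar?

Nate and Bob share exactly the 2 values {D, H}; by pigeonhole those values go to them, so strike D, H from Omar, Ivy, Alice.
Ivy must be C (only option left). Remove C from Priya, Omar.
That leaves Alice = E. Strike E from Omar.
So Omar = F.

F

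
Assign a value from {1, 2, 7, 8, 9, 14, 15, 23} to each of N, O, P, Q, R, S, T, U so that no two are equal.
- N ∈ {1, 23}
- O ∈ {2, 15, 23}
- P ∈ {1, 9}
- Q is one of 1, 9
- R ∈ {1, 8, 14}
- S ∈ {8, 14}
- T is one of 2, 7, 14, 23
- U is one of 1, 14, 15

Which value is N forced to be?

The 8 variables draw from only 8 values {1, 2, 7, 8, 9, 14, 15, 23}, so each is used; only T can be 7, hence T = 7.
The 7 still-open variables together cover exactly {1, 2, 8, 9, 14, 15, 23} — 7 values for 7 variables — and 2 appears only in O's list, so O = 2.
The 6 still-open variables together cover exactly {1, 8, 9, 14, 15, 23} — 6 values for 6 variables — and 15 appears only in U's list, so U = 15.
The 5 still-open variables together cover exactly {1, 8, 9, 14, 23} — 5 values for 5 variables — and 23 appears only in N's list, so N = 23.

23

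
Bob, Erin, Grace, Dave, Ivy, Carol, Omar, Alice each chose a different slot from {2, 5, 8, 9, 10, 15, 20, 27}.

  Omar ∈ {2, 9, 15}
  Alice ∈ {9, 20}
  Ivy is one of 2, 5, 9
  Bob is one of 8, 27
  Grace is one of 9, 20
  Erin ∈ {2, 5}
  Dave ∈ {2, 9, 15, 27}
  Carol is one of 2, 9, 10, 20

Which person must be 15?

Among the 8 variables, 8 fits only Bob (and all 8 values in {2, 5, 8, 9, 10, 15, 20, 27} must be used), so Bob = 8.
Among the 7 still-open variables, 10 fits only Carol (and all 7 values in {2, 5, 9, 10, 15, 20, 27} must be used), so Carol = 10.
Among the 6 still-open variables, 27 fits only Dave (and all 6 values in {2, 5, 9, 15, 20, 27} must be used), so Dave = 27.
Among the 5 still-open variables, 15 fits only Omar (and all 5 values in {2, 5, 9, 15, 20} must be used), so Omar = 15.

Omar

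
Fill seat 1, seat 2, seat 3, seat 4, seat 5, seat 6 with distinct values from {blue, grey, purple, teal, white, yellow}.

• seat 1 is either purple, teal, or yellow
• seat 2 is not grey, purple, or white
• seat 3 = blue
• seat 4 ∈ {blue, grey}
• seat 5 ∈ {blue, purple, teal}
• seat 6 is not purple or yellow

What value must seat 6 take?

white

seat 3 must be blue (only option left). Eliminate blue elsewhere: seat 2, seat 4, seat 5, seat 6.
seat 4's domain is down to {grey}, so seat 4 = grey. Remove grey from seat 6.
Among the 4 still-open variables, white fits only seat 6 (and all 4 values in {purple, teal, white, yellow} must be used), so seat 6 = white.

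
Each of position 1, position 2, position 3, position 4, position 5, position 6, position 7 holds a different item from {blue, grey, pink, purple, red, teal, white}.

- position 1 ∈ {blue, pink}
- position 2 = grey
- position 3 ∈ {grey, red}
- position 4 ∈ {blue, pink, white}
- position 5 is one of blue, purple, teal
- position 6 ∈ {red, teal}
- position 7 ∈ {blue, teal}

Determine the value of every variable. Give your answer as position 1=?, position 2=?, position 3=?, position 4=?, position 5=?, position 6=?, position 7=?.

position 1=pink, position 2=grey, position 3=red, position 4=white, position 5=purple, position 6=teal, position 7=blue

position 2 has just one choice, so position 2 = grey. So position 3 can't be grey.
position 3's domain is down to {red}, so position 3 = red. Strike red from position 6.
position 6's domain is down to {teal}, so position 6 = teal. Eliminate teal elsewhere: position 5, position 7.
That leaves position 7 = blue. Eliminate blue elsewhere: position 1, position 4, position 5.
position 1 has just one choice, so position 1 = pink. Strike pink from position 4.
position 4's domain is down to {white}, so position 4 = white.
position 5 must be purple (only option left).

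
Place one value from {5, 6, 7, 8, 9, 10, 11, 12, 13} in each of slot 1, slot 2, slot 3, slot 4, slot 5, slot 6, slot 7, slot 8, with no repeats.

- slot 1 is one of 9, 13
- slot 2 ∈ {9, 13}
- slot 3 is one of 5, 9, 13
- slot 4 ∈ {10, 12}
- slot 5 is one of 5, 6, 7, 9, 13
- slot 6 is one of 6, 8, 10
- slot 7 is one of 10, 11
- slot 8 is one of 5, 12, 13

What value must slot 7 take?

11

The 2 variables slot 1 and slot 2 are confined to {9, 13}, which locks those values in; drop them from slot 3, slot 5, slot 8.
slot 3's domain is down to {5}, so slot 3 = 5. Eliminate 5 elsewhere: slot 5, slot 8.
slot 8 has just one choice, so slot 8 = 12. Remove 12 from slot 4.
slot 4 has just one choice, so slot 4 = 10. Strike 10 from slot 6, slot 7.
So slot 7 = 11.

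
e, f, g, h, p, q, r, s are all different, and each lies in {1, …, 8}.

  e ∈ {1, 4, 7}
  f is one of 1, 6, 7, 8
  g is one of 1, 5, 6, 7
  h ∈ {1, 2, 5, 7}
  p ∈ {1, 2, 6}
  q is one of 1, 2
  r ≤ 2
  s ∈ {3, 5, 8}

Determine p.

6

Among the 8 variables, 3 fits only s (and all 8 values in {1, 2, 3, 4, 5, 6, 7, 8} must be used), so s = 3.
Among the 7 still-open variables, 4 fits only e (and all 7 values in {1, 2, 4, 5, 6, 7, 8} must be used), so e = 4.
The 6 still-open variables draw from only 6 values {1, 2, 5, 6, 7, 8}, so each is used; only f can be 8, hence f = 8.
The 2 variables q and r are confined to {1, 2}, which locks those values in; drop them from g, h, p.
So p = 6.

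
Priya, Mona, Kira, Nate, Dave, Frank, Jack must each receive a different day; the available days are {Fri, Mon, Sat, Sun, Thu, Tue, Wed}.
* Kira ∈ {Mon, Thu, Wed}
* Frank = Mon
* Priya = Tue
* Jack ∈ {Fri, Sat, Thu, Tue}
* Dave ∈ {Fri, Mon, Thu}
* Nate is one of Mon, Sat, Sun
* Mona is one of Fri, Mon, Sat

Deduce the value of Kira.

Priya's domain is down to {Tue}, so Priya = Tue. Eliminate Tue elsewhere: Jack.
Frank must be Mon (only option left). Remove Mon from Mona, Kira, Nate, Dave.
The 5 still-open variables draw from only 5 values {Fri, Sat, Sun, Thu, Wed}, so each is used; only Nate can be Sun, hence Nate = Sun.
Among the 4 still-open variables, Wed fits only Kira (and all 4 values in {Fri, Sat, Thu, Wed} must be used), so Kira = Wed.

Wed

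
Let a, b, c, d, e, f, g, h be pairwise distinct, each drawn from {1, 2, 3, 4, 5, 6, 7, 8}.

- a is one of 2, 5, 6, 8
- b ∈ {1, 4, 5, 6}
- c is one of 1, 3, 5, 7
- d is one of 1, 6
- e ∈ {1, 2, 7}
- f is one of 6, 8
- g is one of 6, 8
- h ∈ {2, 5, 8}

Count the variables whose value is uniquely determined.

The 8 variables together cover exactly {1, 2, 3, 4, 5, 6, 7, 8} — 8 values for 8 variables — and 3 appears only in c's list, so c = 3.
Among the 7 still-open variables, 4 fits only b (and all 7 values in {1, 2, 4, 5, 6, 7, 8} must be used), so b = 4.
The 6 still-open variables together cover exactly {1, 2, 5, 6, 7, 8} — 6 values for 6 variables — and 7 appears only in e's list, so e = 7.
Among the 5 still-open variables, 1 fits only d (and all 5 values in {1, 2, 5, 6, 8} must be used), so d = 1.
The 2 variables f and g are confined to {6, 8}, which locks those values in; drop them from a, h.
Determined: b=4, c=3, d=1, e=7. The other variables each still have more than one consistent value. That makes 4.

4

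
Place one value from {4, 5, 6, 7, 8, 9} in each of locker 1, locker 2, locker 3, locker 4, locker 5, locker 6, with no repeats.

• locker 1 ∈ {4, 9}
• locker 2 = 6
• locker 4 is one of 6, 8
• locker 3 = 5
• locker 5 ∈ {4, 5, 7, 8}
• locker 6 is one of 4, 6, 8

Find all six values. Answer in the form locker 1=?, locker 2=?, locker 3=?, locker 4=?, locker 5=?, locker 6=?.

locker 2's domain is down to {6}, so locker 2 = 6. Remove 6 from locker 4, locker 6.
locker 3 must be 5 (only option left). Strike 5 from locker 5.
locker 4's domain is down to {8}, so locker 4 = 8. Strike 8 from locker 5, locker 6.
locker 6 must be 4 (only option left). Remove 4 from locker 1, locker 5.
locker 1's domain is down to {9}, so locker 1 = 9.
locker 5's domain is down to {7}, so locker 5 = 7.

locker 1=9, locker 2=6, locker 3=5, locker 4=8, locker 5=7, locker 6=4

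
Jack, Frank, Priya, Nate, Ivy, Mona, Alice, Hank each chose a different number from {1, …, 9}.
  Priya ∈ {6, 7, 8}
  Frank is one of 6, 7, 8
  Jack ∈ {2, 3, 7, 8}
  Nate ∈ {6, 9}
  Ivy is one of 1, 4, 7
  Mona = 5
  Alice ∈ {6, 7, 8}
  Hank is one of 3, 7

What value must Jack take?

Mona must be 5 (only option left).
Frank, Priya, Alice share exactly the 3 values {6, 7, 8}; by pigeonhole those values go to them, so strike 6, 7, 8 from Jack, Nate, Ivy, Hank.
That leaves Nate = 9.
That leaves Hank = 3. So Jack can't be 3.
So Jack = 2.

2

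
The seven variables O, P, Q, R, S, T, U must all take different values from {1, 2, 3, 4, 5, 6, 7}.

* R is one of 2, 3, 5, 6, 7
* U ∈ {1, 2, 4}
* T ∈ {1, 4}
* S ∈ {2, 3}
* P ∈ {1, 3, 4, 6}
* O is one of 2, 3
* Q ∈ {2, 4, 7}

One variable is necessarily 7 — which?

Among the 7 variables, 5 fits only R (and all 7 values in {1, 2, 3, 4, 5, 6, 7} must be used), so R = 5.
The 6 still-open variables together cover exactly {1, 2, 3, 4, 6, 7} — 6 values for 6 variables — and 6 appears only in P's list, so P = 6.
The 5 still-open variables together cover exactly {1, 2, 3, 4, 7} — 5 values for 5 variables — and 7 appears only in Q's list, so Q = 7.

Q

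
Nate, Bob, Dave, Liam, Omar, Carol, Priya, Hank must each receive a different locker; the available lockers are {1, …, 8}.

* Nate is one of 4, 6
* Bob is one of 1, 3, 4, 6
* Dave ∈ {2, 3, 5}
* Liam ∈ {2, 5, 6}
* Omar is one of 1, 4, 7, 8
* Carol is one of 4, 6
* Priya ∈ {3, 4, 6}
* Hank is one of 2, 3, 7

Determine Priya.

3

The 8 variables together cover exactly {1, 2, 3, 4, 5, 6, 7, 8} — 8 values for 8 variables — and 8 appears only in Omar's list, so Omar = 8.
The 7 still-open variables together cover exactly {1, 2, 3, 4, 5, 6, 7} — 7 values for 7 variables — and 1 appears only in Bob's list, so Bob = 1.
The 6 still-open variables together cover exactly {2, 3, 4, 5, 6, 7} — 6 values for 6 variables — and 7 appears only in Hank's list, so Hank = 7.
Nate and Carol between them cover only {4, 6} — a naked pair. Remove those values from Liam, Priya.
So Priya = 3.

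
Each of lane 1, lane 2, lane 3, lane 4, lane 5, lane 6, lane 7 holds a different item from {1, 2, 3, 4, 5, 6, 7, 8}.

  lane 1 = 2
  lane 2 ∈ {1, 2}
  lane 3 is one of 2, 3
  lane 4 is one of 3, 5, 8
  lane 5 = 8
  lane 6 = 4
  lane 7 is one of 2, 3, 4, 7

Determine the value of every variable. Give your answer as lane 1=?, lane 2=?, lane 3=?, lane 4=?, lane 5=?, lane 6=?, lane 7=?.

lane 1 must be 2 (only option left). Remove 2 from lane 2, lane 3, lane 7.
lane 2 must be 1 (only option left).
lane 3 must be 3 (only option left). Eliminate 3 elsewhere: lane 4, lane 7.
lane 5 has just one choice, so lane 5 = 8. So lane 4 can't be 8.
lane 6 has just one choice, so lane 6 = 4. Strike 4 from lane 7.
lane 7 must be 7 (only option left).
lane 4 has just one choice, so lane 4 = 5.

lane 1=2, lane 2=1, lane 3=3, lane 4=5, lane 5=8, lane 6=4, lane 7=7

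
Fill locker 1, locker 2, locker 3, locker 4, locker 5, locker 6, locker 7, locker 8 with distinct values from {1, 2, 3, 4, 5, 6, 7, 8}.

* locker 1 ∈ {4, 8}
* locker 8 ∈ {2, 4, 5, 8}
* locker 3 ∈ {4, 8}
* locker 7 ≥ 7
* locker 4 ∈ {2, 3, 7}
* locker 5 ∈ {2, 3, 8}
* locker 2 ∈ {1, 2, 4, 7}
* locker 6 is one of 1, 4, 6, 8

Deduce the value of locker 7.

7

The 8 variables together cover exactly {1, 2, 3, 4, 5, 6, 7, 8} — 8 values for 8 variables — and 5 appears only in locker 8's list, so locker 8 = 5.
The 7 still-open variables draw from only 7 values {1, 2, 3, 4, 6, 7, 8}, so each is used; only locker 6 can be 6, hence locker 6 = 6.
Among the 6 still-open variables, 1 fits only locker 2 (and all 6 values in {1, 2, 3, 4, 7, 8} must be used), so locker 2 = 1.
The 2 variables locker 1 and locker 3 are confined to {4, 8}, which locks those values in; drop them from locker 5, locker 7.
So locker 7 = 7.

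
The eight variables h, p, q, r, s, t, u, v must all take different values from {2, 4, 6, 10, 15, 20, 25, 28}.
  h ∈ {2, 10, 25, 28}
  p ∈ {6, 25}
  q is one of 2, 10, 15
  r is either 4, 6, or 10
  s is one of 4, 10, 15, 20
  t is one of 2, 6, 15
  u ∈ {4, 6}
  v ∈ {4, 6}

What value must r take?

10

The 8 variables together cover exactly {2, 4, 6, 10, 15, 20, 25, 28} — 8 values for 8 variables — and 20 appears only in s's list, so s = 20.
Among the 7 still-open variables, 28 fits only h (and all 7 values in {2, 4, 6, 10, 15, 25, 28} must be used), so h = 28.
Among the 6 still-open variables, 25 fits only p (and all 6 values in {2, 4, 6, 10, 15, 25} must be used), so p = 25.
The 2 variables u and v are confined to {4, 6}, which locks those values in; drop them from r, t.
So r = 10.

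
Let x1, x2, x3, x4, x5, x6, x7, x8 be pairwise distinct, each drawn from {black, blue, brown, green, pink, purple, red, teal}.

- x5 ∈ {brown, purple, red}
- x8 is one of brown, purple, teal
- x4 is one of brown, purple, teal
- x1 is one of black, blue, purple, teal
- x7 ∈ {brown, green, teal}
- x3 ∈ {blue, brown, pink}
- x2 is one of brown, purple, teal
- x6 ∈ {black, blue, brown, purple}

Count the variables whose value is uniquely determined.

Among the 8 variables, green fits only x7 (and all 8 values in {black, blue, brown, green, pink, purple, red, teal} must be used), so x7 = green.
Among the 7 still-open variables, pink fits only x3 (and all 7 values in {black, blue, brown, pink, purple, red, teal} must be used), so x3 = pink.
Among the 6 still-open variables, red fits only x5 (and all 6 values in {black, blue, brown, purple, red, teal} must be used), so x5 = red.
The 3 variables x2, x4, x8 are confined to {brown, purple, teal}, which locks those values in; drop them from x1, x6.
Determined: x3=pink, x5=red, x7=green. The other variables each still have more than one consistent value. That makes 3.

3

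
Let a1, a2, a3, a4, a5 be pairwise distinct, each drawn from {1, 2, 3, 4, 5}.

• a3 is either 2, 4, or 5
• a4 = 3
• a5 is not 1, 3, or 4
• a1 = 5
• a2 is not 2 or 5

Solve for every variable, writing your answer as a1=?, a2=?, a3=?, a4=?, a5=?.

a1 must be 5 (only option left). Remove 5 from a3, a5.
a4 has just one choice, so a4 = 3. Remove 3 from a2.
a5 must be 2 (only option left). Eliminate 2 elsewhere: a3.
a3 must be 4 (only option left). Strike 4 from a2.
That leaves a2 = 1.

a1=5, a2=1, a3=4, a4=3, a5=2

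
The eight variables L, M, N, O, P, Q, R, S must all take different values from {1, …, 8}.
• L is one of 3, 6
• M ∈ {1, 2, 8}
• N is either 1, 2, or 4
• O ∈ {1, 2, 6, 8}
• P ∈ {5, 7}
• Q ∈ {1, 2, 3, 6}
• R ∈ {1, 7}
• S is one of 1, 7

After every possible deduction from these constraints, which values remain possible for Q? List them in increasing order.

Among the 8 variables, 4 fits only N (and all 8 values in {1, 2, 3, 4, 5, 6, 7, 8} must be used), so N = 4.
The 7 still-open variables draw from only 7 values {1, 2, 3, 5, 6, 7, 8}, so each is used; only P can be 5, hence P = 5.
R and S share exactly the 2 values {1, 7}; by pigeonhole those values go to them, so strike 1, 7 from M, O, Q.
No further eliminations apply; Q can still be any of 2, 3, 6.

2, 3, 6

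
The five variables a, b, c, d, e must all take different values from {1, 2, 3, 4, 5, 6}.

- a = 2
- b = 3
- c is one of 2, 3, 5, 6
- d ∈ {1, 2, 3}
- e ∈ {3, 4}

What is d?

a must be 2 (only option left). Eliminate 2 elsewhere: c, d.
b's domain is down to {3}, so b = 3. Remove 3 from c, d, e.
So d = 1.

1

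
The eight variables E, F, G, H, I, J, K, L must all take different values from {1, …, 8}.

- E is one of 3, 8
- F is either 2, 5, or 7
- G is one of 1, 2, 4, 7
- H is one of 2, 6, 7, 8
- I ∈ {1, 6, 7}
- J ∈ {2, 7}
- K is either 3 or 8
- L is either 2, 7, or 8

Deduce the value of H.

Among the 8 variables, 4 fits only G (and all 8 values in {1, 2, 3, 4, 5, 6, 7, 8} must be used), so G = 4.
The 7 still-open variables together cover exactly {1, 2, 3, 5, 6, 7, 8} — 7 values for 7 variables — and 1 appears only in I's list, so I = 1.
Among the 6 still-open variables, 5 fits only F (and all 6 values in {2, 3, 5, 6, 7, 8} must be used), so F = 5.
The 5 still-open variables draw from only 5 values {2, 3, 6, 7, 8}, so each is used; only H can be 6, hence H = 6.

6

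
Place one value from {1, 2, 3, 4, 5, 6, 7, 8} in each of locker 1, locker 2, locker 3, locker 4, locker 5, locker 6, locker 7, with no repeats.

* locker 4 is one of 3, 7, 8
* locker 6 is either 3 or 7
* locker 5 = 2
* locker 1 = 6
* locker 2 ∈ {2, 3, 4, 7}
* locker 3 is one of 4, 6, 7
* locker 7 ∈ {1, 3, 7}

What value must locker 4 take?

locker 1's domain is down to {6}, so locker 1 = 6. Strike 6 from locker 3.
That leaves locker 5 = 2. Eliminate 2 elsewhere: locker 2.
The 5 still-open variables draw from only 5 values {1, 3, 4, 7, 8}, so each is used; only locker 7 can be 1, hence locker 7 = 1.
The 4 still-open variables draw from only 4 values {3, 4, 7, 8}, so each is used; only locker 4 can be 8, hence locker 4 = 8.

8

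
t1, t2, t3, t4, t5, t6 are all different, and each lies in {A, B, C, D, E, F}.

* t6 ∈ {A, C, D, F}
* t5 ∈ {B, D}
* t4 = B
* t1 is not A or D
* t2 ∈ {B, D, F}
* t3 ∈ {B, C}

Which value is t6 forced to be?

t4's domain is down to {B}, so t4 = B. So t1, t2, t3, t5 can't be B.
That leaves t5 = D. Strike D from t2, t6.
That leaves t2 = F. Remove F from t1, t6.
t3's domain is down to {C}, so t3 = C. Remove C from t1, t6.
So t6 = A.

A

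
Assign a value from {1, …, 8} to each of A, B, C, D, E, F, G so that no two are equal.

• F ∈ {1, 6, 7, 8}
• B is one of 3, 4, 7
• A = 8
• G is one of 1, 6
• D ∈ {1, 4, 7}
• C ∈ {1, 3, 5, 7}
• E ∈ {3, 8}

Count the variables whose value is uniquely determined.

3

A must be 8 (only option left). Strike 8 from E, F.
E's domain is down to {3}, so E = 3. Strike 3 from B, C.
Among the 5 still-open variables, 5 fits only C (and all 5 values in {1, 4, 5, 6, 7} must be used), so C = 5.
Determined: A=8, C=5, E=3. The other variables each still have more than one consistent value. That makes 3.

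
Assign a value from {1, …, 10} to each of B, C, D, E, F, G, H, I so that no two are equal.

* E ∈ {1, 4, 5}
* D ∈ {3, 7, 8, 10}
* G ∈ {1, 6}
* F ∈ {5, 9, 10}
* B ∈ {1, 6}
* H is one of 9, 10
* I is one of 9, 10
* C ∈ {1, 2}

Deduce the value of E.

The 2 variables B and G are confined to {1, 6}, which locks those values in; drop them from C, E.
C must be 2 (only option left).
H and I between them cover only {9, 10} — a naked pair. Remove those values from D, F.
F's domain is down to {5}, so F = 5. Strike 5 from E.
So E = 4.

4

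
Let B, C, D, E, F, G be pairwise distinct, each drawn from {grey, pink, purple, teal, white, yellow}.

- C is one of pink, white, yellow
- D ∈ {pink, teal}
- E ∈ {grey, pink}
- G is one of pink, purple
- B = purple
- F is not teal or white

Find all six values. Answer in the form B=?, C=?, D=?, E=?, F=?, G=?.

B's domain is down to {purple}, so B = purple. Eliminate purple elsewhere: F, G.
G's domain is down to {pink}, so G = pink. Eliminate pink elsewhere: C, D, E, F.
D must be teal (only option left).
That leaves E = grey. Strike grey from F.
F must be yellow (only option left). Remove yellow from C.
C's domain is down to {white}, so C = white.

B=purple, C=white, D=teal, E=grey, F=yellow, G=pink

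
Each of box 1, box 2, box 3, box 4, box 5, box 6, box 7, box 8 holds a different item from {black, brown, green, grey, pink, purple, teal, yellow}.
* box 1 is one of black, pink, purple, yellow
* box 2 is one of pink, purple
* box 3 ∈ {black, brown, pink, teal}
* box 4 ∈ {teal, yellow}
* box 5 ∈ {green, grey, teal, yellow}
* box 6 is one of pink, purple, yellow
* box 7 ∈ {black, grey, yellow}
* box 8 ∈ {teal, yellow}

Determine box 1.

black

The 8 variables together cover exactly {black, brown, green, grey, pink, purple, teal, yellow} — 8 values for 8 variables — and brown appears only in box 3's list, so box 3 = brown.
The 7 still-open variables draw from only 7 values {black, green, grey, pink, purple, teal, yellow}, so each is used; only box 5 can be green, hence box 5 = green.
Among the 6 still-open variables, grey fits only box 7 (and all 6 values in {black, grey, pink, purple, teal, yellow} must be used), so box 7 = grey.
The 5 still-open variables together cover exactly {black, pink, purple, teal, yellow} — 5 values for 5 variables — and black appears only in box 1's list, so box 1 = black.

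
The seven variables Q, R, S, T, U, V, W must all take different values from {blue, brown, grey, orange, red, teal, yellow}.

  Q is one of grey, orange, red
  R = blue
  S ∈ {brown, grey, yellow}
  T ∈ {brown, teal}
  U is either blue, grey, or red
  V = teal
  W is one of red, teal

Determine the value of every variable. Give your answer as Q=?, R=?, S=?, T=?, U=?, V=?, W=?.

Q=orange, R=blue, S=yellow, T=brown, U=grey, V=teal, W=red

R must be blue (only option left). Remove blue from U.
V has just one choice, so V = teal. Strike teal from T, W.
That leaves W = red. So Q, U can't be red.
T has just one choice, so T = brown. Remove brown from S.
U must be grey (only option left). Remove grey from Q, S.
That leaves Q = orange.
S must be yellow (only option left).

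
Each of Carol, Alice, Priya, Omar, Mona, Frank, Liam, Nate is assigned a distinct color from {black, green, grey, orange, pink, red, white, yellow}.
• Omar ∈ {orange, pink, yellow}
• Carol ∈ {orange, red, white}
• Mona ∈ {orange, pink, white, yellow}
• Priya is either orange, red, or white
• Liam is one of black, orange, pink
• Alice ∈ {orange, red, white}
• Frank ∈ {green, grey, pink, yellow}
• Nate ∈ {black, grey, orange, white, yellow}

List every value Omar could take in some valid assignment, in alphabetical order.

Among the 8 variables, green fits only Frank (and all 8 values in {black, green, grey, orange, pink, red, white, yellow} must be used), so Frank = green.
Among the 7 still-open variables, grey fits only Nate (and all 7 values in {black, grey, orange, pink, red, white, yellow} must be used), so Nate = grey.
The 6 still-open variables draw from only 6 values {black, orange, pink, red, white, yellow}, so each is used; only Liam can be black, hence Liam = black.
The 3 variables Carol, Alice, Priya are confined to {orange, red, white}, which locks those values in; drop them from Omar, Mona.
No further eliminations apply; Omar can still be any of pink, yellow.

pink, yellow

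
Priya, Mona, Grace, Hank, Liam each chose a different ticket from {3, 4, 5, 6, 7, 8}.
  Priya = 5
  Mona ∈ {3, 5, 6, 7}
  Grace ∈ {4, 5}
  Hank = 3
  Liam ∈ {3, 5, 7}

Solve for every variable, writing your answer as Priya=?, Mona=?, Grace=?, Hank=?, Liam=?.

Priya has just one choice, so Priya = 5. Eliminate 5 elsewhere: Mona, Grace, Liam.
Grace has just one choice, so Grace = 4.
That leaves Hank = 3. Strike 3 from Mona, Liam.
Liam must be 7 (only option left). Strike 7 from Mona.
Mona has just one choice, so Mona = 6.

Priya=5, Mona=6, Grace=4, Hank=3, Liam=7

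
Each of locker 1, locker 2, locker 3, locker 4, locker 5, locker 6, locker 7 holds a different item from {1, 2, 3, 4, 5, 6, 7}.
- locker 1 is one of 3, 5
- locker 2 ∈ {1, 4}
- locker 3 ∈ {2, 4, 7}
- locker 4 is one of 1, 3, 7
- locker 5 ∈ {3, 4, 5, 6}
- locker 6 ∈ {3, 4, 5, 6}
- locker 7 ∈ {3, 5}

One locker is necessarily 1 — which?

The 7 variables together cover exactly {1, 2, 3, 4, 5, 6, 7} — 7 values for 7 variables — and 2 appears only in locker 3's list, so locker 3 = 2.
The 6 still-open variables draw from only 6 values {1, 3, 4, 5, 6, 7}, so each is used; only locker 4 can be 7, hence locker 4 = 7.
Among the 5 still-open variables, 1 fits only locker 2 (and all 5 values in {1, 3, 4, 5, 6} must be used), so locker 2 = 1.

locker 2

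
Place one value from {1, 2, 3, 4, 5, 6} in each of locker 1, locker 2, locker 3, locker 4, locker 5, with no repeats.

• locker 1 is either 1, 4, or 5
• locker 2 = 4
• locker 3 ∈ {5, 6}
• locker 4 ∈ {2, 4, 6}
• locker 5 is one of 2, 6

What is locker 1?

locker 2 has just one choice, so locker 2 = 4. Strike 4 from locker 1, locker 4.
The 4 still-open variables draw from only 4 values {1, 2, 5, 6}, so each is used; only locker 1 can be 1, hence locker 1 = 1.

1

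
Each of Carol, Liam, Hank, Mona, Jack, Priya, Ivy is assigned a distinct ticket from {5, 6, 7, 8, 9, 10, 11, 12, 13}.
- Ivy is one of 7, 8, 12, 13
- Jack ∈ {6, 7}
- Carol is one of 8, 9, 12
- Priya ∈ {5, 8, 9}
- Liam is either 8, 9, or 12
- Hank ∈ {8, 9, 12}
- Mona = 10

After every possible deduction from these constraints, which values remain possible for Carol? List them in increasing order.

Mona's domain is down to {10}, so Mona = 10.
Carol, Liam, Hank share exactly the 3 values {8, 9, 12}; by pigeonhole those values go to them, so strike 8, 9, 12 from Priya, Ivy.
Priya's domain is down to {5}, so Priya = 5.
No further eliminations apply; Carol can still be any of 8, 9, 12.

8, 9, 12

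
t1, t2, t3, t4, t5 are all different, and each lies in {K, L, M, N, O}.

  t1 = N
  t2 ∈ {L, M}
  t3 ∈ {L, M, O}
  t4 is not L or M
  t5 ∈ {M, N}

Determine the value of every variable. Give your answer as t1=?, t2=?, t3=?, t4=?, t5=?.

t1=N, t2=L, t3=O, t4=K, t5=M

t1 has just one choice, so t1 = N. So t4, t5 can't be N.
That leaves t5 = M. Eliminate M elsewhere: t2, t3.
t2 must be L (only option left). Eliminate L elsewhere: t3.
t3's domain is down to {O}, so t3 = O. Strike O from t4.
t4 must be K (only option left).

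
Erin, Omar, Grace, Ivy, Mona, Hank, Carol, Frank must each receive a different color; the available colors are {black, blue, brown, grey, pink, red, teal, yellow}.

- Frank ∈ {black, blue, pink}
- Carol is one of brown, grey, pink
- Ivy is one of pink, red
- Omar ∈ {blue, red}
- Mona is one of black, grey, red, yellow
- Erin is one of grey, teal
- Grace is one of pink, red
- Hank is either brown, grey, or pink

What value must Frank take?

Among the 8 variables, teal fits only Erin (and all 8 values in {black, blue, brown, grey, pink, red, teal, yellow} must be used), so Erin = teal.
The 7 still-open variables draw from only 7 values {black, blue, brown, grey, pink, red, yellow}, so each is used; only Mona can be yellow, hence Mona = yellow.
The 6 still-open variables draw from only 6 values {black, blue, brown, grey, pink, red}, so each is used; only Frank can be black, hence Frank = black.

black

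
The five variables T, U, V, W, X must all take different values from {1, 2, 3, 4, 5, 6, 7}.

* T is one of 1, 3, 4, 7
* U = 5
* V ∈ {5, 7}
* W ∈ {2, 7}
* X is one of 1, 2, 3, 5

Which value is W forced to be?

2

U has just one choice, so U = 5. Remove 5 from V, X.
V has just one choice, so V = 7. Remove 7 from T, W.
So W = 2.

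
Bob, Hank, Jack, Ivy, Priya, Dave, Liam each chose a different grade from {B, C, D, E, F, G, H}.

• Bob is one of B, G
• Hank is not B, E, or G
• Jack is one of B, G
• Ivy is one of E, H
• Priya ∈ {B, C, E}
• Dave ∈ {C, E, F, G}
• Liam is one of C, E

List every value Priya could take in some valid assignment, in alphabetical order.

C, E

The 7 variables together cover exactly {B, C, D, E, F, G, H} — 7 values for 7 variables — and D appears only in Hank's list, so Hank = D.
The 6 still-open variables draw from only 6 values {B, C, E, F, G, H}, so each is used; only Dave can be F, hence Dave = F.
The 5 still-open variables together cover exactly {B, C, E, G, H} — 5 values for 5 variables — and H appears only in Ivy's list, so Ivy = H.
Bob and Jack share exactly the 2 values {B, G}; by pigeonhole those values go to them, so strike B, G from Priya.
No further eliminations apply; Priya can still be any of C, E.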